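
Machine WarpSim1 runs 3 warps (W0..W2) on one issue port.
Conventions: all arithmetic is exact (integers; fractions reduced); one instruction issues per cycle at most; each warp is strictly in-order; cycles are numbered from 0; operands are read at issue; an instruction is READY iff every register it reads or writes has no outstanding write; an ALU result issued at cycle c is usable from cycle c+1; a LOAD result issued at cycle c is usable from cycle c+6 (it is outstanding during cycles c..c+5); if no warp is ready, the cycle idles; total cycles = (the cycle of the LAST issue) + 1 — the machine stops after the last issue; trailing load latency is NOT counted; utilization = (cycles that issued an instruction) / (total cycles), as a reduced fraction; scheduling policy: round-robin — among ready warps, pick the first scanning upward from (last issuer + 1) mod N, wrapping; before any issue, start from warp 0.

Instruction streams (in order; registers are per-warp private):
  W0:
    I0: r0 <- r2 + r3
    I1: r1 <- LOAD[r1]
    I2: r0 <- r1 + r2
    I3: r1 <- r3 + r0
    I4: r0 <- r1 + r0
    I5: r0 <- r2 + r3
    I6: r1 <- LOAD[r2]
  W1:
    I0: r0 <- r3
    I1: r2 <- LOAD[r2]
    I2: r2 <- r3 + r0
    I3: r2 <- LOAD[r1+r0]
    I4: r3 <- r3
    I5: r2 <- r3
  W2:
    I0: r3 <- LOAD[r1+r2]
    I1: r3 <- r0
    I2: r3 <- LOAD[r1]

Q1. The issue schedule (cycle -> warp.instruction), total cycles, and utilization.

cycle 0: W0.I0
cycle 1: W1.I0
cycle 2: W2.I0
cycle 3: W0.I1
cycle 4: W1.I1
cycle 5: idle
cycle 6: idle
cycle 7: idle
cycle 8: W2.I1
cycle 9: W0.I2
cycle 10: W1.I2
cycle 11: W2.I2
cycle 12: W0.I3
cycle 13: W1.I3
cycle 14: W0.I4
cycle 15: W1.I4
cycle 16: W0.I5
cycle 17: W0.I6
cycle 18: idle
cycle 19: W1.I5

Answer: 20 cycles, utilization 4/5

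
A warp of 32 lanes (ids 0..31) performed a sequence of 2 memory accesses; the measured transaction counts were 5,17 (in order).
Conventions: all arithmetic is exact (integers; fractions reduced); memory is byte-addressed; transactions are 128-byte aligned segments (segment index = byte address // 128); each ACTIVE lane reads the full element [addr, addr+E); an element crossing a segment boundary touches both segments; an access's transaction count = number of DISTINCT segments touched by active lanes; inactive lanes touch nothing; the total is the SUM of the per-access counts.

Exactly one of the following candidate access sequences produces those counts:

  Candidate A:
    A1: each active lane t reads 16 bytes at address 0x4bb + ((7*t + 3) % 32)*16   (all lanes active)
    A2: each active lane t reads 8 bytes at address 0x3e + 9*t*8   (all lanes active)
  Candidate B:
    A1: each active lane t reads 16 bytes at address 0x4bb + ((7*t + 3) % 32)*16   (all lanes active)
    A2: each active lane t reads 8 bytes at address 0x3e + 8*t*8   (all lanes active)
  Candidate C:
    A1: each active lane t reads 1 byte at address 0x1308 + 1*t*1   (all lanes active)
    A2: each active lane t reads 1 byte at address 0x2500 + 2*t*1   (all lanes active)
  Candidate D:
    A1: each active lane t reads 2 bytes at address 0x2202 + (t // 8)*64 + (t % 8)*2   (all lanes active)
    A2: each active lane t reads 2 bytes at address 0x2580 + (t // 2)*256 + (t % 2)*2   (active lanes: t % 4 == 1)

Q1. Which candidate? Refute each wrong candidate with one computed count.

A: A2 gives 18 transactions, not 17
C: A1 gives 1 transaction, not 5
D: A1 gives 2 transactions, not 5
B: all counts match (5,17)

Answer: B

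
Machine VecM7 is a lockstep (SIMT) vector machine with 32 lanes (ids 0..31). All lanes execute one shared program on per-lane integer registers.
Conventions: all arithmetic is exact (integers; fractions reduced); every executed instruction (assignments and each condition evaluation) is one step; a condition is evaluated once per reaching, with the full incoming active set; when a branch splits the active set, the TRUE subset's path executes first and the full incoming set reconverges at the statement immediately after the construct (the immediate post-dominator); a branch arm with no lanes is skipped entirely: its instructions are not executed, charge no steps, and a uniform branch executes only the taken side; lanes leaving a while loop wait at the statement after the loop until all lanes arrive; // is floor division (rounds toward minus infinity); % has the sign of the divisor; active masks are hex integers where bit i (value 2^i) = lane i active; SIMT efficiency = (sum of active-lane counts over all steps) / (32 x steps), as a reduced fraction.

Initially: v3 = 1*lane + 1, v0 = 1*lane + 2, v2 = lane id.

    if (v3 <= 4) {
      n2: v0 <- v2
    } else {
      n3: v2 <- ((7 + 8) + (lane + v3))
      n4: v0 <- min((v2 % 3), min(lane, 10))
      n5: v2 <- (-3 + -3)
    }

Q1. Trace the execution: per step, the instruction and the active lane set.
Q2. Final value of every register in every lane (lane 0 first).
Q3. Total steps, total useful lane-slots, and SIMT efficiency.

step 0: eval (v3 <= 4)               0xffffffff
step 1: v0 <- v2                     0x0000000f
step 2: v2 <- ((7 + 8) + (lane + v3)) 0xfffffff0
step 3: v0 <- min((v2 % 3), min(lane, 10)) 0xfffffff0
step 4: v2 <- (-3 + -3)              0xfffffff0

Answer: 5 steps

v3: 1,2,3,4,5,6,7,8,9,10,11,12,13,14,15,16,17,18,19,20,21,22,23,24,25,26,27,28,29,30,31,32
v0: 0,1,2,3,0,2,1,0,2,1,0,2,1,0,2,1,0,2,1,0,2,1,0,2,1,0,2,1,0,2,1,0
v2: 0,1,2,3,-6,-6,-6,-6,-6,-6,-6,-6,-6,-6,-6,-6,-6,-6,-6,-6,-6,-6,-6,-6,-6,-6,-6,-6,-6,-6,-6,-6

steps = 5; useful = 120; efficiency = 120/160 = 3/4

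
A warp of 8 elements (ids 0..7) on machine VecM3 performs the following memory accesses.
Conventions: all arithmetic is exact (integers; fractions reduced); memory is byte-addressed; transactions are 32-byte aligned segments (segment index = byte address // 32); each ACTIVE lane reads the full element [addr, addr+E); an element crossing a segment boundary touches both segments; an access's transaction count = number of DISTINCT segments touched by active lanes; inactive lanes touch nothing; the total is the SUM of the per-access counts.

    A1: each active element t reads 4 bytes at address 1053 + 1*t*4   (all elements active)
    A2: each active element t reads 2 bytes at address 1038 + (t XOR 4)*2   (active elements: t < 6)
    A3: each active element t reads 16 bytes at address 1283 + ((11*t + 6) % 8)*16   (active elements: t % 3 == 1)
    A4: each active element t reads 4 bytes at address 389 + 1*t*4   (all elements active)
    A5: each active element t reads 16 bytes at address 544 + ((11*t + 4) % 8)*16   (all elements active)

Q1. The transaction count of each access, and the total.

A1: 2 transactions
A2: 1 transaction
A3: 3 transactions
A4: 2 transactions
A5: 4 transactions

Answer: 2,1,3,2,4; total 12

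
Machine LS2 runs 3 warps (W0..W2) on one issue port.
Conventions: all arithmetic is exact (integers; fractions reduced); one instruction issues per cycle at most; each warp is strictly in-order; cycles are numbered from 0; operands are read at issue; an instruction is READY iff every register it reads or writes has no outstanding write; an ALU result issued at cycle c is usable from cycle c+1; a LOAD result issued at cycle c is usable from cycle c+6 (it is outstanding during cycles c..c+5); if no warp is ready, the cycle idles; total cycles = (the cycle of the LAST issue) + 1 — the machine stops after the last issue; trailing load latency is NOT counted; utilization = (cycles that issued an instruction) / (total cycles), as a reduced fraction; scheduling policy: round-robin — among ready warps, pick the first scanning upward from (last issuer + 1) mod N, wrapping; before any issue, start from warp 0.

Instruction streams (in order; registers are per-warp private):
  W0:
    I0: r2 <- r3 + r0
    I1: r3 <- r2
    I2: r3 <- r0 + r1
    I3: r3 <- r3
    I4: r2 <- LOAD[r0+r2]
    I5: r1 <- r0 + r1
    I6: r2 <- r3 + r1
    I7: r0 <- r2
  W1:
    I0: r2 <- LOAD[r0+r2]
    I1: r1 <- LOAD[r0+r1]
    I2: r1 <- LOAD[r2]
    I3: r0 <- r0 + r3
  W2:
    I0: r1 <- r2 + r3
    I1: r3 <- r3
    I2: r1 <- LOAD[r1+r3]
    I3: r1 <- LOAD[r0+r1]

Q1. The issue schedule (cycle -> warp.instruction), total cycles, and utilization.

cycle 0: W0.I0
cycle 1: W1.I0
cycle 2: W2.I0
cycle 3: W0.I1
cycle 4: W1.I1
cycle 5: W2.I1
cycle 6: W0.I2
cycle 7: W2.I2
cycle 8: W0.I3
cycle 9: W0.I4
cycle 10: W1.I2
cycle 11: W0.I5
cycle 12: W1.I3
cycle 13: W2.I3
cycle 14: idle
cycle 15: W0.I6
cycle 16: W0.I7

Answer: 17 cycles, utilization 16/17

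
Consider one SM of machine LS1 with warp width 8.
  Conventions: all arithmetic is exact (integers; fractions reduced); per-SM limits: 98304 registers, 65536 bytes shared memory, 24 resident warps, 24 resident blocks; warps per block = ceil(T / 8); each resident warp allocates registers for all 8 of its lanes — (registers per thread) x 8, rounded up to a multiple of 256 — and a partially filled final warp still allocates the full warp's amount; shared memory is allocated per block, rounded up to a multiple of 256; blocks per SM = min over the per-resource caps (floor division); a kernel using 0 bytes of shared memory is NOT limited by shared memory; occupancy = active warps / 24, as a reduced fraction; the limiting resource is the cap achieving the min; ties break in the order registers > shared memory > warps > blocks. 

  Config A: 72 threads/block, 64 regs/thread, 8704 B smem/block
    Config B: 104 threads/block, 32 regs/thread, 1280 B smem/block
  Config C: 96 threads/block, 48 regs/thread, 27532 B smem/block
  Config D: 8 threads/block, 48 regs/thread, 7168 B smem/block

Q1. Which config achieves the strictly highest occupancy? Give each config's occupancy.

occupancies: A 3/4, B 13/24, C 1, D 3/8

Answer: C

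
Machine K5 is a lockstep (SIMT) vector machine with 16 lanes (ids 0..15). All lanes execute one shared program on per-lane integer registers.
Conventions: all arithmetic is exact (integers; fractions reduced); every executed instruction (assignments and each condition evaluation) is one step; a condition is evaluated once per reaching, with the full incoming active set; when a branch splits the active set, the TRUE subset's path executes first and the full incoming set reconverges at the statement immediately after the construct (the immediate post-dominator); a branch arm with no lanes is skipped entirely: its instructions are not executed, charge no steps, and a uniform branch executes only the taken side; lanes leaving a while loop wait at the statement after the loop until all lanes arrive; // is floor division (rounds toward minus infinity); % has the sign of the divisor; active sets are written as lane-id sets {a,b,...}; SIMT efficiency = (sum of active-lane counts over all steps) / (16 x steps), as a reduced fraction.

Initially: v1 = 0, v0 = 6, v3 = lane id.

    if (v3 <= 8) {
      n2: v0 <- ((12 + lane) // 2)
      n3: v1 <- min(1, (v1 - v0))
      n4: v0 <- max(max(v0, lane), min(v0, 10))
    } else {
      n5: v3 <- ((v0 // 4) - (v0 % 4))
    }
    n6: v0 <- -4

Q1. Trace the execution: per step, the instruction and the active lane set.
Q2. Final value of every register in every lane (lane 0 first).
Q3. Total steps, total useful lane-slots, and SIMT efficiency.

step 0: eval (v3 <= 8)               {0,1,2,3,4,5,6,7,8,9,10,11,12,13,14,15}
step 1: v0 <- ((12 + lane) // 2)     {0,1,2,3,4,5,6,7,8}
step 2: v1 <- min(1, (v1 - v0))      {0,1,2,3,4,5,6,7,8}
step 3: v0 <- max(max(v0, lane), min(v0, 10)) {0,1,2,3,4,5,6,7,8}
step 4: v3 <- ((v0 // 4) - (v0 % 4)) {9,10,11,12,13,14,15}
step 5: v0 <- -4                     {0,1,2,3,4,5,6,7,8,9,10,11,12,13,14,15}

Answer: 6 steps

v1: -6,-6,-7,-7,-8,-8,-9,-9,-10,0,0,0,0,0,0,0
v0: -4,-4,-4,-4,-4,-4,-4,-4,-4,-4,-4,-4,-4,-4,-4,-4
v3: 0,1,2,3,4,5,6,7,8,-1,-1,-1,-1,-1,-1,-1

steps = 6; useful = 66; efficiency = 66/96 = 11/16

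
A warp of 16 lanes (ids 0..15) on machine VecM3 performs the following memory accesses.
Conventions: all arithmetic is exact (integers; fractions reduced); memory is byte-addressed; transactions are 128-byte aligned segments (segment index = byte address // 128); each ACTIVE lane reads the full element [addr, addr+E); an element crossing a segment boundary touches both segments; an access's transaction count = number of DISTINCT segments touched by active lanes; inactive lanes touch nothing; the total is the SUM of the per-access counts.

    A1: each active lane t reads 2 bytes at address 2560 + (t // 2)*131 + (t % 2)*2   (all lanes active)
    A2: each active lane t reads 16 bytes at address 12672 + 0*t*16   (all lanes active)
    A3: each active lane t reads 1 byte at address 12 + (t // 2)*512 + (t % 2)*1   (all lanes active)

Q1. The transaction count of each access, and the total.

A1: 8 transactions
A2: 1 transaction
A3: 8 transactions

Answer: 8,1,8; total 17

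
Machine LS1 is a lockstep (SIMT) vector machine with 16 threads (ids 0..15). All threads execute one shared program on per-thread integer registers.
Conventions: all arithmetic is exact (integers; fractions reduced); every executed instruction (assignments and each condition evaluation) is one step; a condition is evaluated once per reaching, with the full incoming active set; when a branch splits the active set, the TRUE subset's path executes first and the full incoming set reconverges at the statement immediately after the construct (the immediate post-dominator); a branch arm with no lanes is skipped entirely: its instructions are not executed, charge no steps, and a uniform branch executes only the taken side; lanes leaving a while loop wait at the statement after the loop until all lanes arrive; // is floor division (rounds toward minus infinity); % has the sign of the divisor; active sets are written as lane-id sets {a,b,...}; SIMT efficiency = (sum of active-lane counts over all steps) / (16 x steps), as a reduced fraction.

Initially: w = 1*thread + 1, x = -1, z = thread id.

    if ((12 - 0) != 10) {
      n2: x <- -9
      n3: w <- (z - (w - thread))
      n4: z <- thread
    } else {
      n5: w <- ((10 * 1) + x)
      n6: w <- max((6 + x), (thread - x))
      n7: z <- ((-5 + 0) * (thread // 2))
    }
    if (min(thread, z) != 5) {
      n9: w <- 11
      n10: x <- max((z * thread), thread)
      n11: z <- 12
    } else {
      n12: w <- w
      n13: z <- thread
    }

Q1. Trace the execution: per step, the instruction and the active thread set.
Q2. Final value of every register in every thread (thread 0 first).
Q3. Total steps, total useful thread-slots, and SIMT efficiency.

step 0: eval ((12 - 0) != 10)        {0,1,2,3,4,5,6,7,8,9,10,11,12,13,14,15}
step 1: x <- -9                      {0,1,2,3,4,5,6,7,8,9,10,11,12,13,14,15}
step 2: w <- (z - (w - thread))      {0,1,2,3,4,5,6,7,8,9,10,11,12,13,14,15}
step 3: z <- thread                  {0,1,2,3,4,5,6,7,8,9,10,11,12,13,14,15}
step 4: eval (min(thread, z) != 5)   {0,1,2,3,4,5,6,7,8,9,10,11,12,13,14,15}
step 5: w <- 11                      {0,1,2,3,4,6,7,8,9,10,11,12,13,14,15}
step 6: x <- max((z * thread), thread) {0,1,2,3,4,6,7,8,9,10,11,12,13,14,15}
step 7: z <- 12                      {0,1,2,3,4,6,7,8,9,10,11,12,13,14,15}
step 8: w <- w                       {5}
step 9: z <- thread                  {5}

Answer: 10 steps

w: 11,11,11,11,11,4,11,11,11,11,11,11,11,11,11,11
x: 0,1,4,9,16,-9,36,49,64,81,100,121,144,169,196,225
z: 12,12,12,12,12,5,12,12,12,12,12,12,12,12,12,12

steps = 10; useful = 127; efficiency = 127/160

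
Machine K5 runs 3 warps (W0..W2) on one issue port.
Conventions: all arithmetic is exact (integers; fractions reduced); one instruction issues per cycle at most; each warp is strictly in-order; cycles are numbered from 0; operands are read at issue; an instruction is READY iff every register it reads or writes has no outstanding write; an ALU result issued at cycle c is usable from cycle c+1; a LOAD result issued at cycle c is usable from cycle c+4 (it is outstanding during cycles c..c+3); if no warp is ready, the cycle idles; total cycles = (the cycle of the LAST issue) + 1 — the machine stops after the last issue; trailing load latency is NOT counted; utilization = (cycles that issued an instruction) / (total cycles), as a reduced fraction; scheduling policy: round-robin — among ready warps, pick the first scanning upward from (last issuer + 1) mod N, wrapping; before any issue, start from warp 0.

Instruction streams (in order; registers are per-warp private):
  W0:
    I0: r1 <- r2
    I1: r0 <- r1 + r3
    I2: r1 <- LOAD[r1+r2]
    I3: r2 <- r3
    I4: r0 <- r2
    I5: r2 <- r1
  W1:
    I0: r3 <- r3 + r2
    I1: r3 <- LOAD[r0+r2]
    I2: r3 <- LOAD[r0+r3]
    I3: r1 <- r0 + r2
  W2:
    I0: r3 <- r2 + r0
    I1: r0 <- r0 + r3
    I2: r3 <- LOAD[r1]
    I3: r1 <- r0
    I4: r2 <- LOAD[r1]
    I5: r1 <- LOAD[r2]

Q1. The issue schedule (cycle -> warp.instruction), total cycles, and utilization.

cycle 0: W0.I0
cycle 1: W1.I0
cycle 2: W2.I0
cycle 3: W0.I1
cycle 4: W1.I1
cycle 5: W2.I1
cycle 6: W0.I2
cycle 7: W2.I2
cycle 8: W0.I3
cycle 9: W1.I2
cycle 10: W2.I3
cycle 11: W0.I4
cycle 12: W1.I3
cycle 13: W2.I4
cycle 14: W0.I5
cycle 15: idle
cycle 16: idle
cycle 17: W2.I5

Answer: 18 cycles, utilization 8/9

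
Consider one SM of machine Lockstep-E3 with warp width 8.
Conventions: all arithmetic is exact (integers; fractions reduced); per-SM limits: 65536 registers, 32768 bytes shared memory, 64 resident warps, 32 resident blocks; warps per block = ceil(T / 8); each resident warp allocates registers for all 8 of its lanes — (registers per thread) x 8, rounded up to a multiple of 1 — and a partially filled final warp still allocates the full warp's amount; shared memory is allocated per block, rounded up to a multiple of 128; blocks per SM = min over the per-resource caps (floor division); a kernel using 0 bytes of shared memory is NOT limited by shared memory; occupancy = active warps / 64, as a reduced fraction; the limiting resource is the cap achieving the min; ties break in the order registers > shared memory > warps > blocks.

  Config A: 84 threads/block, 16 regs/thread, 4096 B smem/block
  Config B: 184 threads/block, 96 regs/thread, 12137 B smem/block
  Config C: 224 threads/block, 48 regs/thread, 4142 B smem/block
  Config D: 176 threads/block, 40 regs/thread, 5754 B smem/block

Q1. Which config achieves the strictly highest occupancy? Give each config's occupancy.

occupancies: A 55/64, B 23/32, C 7/8, D 11/16

Answer: C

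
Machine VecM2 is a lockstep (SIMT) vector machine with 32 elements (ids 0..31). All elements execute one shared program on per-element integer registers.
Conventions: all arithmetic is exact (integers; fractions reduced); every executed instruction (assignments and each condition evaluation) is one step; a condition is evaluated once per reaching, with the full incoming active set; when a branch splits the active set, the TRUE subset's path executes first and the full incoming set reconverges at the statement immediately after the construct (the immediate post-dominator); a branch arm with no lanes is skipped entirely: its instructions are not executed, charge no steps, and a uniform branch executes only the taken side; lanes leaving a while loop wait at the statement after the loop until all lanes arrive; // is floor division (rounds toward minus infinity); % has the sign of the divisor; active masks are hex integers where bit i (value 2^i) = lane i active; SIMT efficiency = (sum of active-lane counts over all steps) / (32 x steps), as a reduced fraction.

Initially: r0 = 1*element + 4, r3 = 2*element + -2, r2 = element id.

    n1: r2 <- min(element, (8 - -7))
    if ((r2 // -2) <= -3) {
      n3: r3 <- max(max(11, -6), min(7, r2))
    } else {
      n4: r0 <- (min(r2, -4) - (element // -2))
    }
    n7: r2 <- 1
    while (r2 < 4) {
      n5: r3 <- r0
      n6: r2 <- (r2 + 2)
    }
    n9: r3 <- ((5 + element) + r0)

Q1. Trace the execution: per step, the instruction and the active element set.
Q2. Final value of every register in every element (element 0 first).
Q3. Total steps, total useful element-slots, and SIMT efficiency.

step 0: r2 <- min(element, (8 - -7)) 0xffffffff
step 1: eval ((r2 // -2) <= -3)      0xffffffff
step 2: r3 <- max(max(11, -6), min(7, r2)) 0xffffffe0
step 3: r0 <- (min(r2, -4) - (element // -2)) 0x0000001f
step 4: r2 <- 1                      0xffffffff
step 5: eval (r2 < 4)                0xffffffff
step 6: r3 <- r0                     0xffffffff
step 7: r2 <- (r2 + 2)               0xffffffff
step 8: eval (r2 < 4)                0xffffffff
step 9: r3 <- r0                     0xffffffff
step 10: r2 <- (r2 + 2)               0xffffffff
step 11: eval (r2 < 4)                0xffffffff
step 12: r3 <- ((5 + element) + r0)   0xffffffff

Answer: 13 steps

r0: -4,-3,-3,-2,-2,9,10,11,12,13,14,15,16,17,18,19,20,21,22,23,24,25,26,27,28,29,30,31,32,33,34,35
r3: 1,3,4,6,7,19,21,23,25,27,29,31,33,35,37,39,41,43,45,47,49,51,53,55,57,59,61,63,65,67,69,71
r2: 5,5,5,5,5,5,5,5,5,5,5,5,5,5,5,5,5,5,5,5,5,5,5,5,5,5,5,5,5,5,5,5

steps = 13; useful = 384; efficiency = 384/416 = 12/13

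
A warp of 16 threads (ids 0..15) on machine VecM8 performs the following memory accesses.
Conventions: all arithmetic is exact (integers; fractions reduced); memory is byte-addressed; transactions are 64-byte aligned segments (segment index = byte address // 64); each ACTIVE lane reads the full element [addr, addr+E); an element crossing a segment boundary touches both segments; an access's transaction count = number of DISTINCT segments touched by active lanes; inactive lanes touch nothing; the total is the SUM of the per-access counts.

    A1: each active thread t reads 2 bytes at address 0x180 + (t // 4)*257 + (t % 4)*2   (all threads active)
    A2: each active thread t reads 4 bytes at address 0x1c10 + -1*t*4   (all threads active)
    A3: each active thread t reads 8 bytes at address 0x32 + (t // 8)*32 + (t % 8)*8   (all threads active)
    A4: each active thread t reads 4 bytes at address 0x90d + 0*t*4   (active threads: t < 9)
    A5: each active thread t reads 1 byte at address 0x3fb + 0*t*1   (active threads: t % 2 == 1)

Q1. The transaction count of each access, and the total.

A1: 4 transactions
A2: 2 transactions
A3: 3 transactions
A4: 1 transaction
A5: 1 transaction

Answer: 4,2,3,1,1; total 11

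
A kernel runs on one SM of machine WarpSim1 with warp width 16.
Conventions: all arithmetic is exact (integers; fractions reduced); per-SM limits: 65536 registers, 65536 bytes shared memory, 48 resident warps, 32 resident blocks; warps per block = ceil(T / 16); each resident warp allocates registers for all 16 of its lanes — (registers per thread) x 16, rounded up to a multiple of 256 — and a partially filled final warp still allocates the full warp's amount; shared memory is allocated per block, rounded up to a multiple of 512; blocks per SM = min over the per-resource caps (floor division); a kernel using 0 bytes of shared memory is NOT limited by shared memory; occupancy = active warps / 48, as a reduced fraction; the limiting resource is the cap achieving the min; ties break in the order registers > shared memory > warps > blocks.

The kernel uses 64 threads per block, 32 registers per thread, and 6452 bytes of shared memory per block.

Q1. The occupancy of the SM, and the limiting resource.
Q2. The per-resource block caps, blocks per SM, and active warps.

Answer: occupancy 3/4, limited by shared memory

registers: 32 blocks
shared memory: 9 blocks
warps: 12 blocks
blocks: 32 blocks

Answer: 9 blocks, 36 active warps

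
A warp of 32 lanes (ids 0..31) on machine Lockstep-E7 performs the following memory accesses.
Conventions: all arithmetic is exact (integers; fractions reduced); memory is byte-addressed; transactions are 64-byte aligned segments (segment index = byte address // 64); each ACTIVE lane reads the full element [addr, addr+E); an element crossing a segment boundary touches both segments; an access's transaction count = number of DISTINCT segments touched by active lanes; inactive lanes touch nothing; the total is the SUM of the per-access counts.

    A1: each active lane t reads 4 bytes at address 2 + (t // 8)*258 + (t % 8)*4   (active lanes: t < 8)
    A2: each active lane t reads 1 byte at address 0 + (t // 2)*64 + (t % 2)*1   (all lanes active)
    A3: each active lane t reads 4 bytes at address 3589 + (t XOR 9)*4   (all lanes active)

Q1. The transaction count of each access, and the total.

A1: 1 transaction
A2: 16 transactions
A3: 3 transactions

Answer: 1,16,3; total 20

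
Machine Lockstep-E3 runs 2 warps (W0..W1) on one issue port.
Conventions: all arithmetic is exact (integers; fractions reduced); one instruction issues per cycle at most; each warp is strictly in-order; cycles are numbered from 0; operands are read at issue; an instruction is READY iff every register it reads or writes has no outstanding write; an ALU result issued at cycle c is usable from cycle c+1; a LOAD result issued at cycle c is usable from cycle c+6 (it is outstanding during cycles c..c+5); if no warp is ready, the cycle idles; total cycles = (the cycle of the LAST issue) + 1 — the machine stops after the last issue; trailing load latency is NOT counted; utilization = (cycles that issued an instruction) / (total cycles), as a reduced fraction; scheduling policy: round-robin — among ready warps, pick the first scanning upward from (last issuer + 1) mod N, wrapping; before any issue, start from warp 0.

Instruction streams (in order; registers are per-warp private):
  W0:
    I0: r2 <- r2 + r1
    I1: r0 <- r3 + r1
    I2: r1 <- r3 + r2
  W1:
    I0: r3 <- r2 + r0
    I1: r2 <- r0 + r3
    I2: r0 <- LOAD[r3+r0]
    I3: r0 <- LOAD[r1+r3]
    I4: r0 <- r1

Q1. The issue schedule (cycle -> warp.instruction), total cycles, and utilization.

cycle 0: W0.I0
cycle 1: W1.I0
cycle 2: W0.I1
cycle 3: W1.I1
cycle 4: W0.I2
cycle 5: W1.I2
cycle 6: idle
cycle 7: idle
cycle 8: idle
cycle 9: idle
cycle 10: idle
cycle 11: W1.I3
cycle 12: idle
cycle 13: idle
cycle 14: idle
cycle 15: idle
cycle 16: idle
cycle 17: W1.I4

Answer: 18 cycles, utilization 4/9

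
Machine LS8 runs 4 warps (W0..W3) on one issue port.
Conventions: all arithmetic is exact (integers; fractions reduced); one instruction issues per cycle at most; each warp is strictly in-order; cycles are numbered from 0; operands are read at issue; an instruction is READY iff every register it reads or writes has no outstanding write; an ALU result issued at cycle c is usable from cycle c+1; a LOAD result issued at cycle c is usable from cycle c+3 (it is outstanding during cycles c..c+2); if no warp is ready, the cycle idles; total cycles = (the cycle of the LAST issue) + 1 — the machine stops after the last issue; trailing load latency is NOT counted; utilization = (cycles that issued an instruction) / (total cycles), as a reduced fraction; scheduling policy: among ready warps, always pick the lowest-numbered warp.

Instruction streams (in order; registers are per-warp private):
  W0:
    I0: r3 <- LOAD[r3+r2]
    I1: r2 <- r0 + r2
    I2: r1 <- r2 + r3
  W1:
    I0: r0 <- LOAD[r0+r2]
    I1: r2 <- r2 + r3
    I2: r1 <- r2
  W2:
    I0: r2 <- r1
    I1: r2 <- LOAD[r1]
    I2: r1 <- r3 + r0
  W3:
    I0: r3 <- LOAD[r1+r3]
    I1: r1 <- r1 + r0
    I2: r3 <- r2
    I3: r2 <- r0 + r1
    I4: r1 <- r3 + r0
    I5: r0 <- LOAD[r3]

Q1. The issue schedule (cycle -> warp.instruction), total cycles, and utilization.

cycle 0: W0.I0
cycle 1: W0.I1
cycle 2: W1.I0
cycle 3: W0.I2
cycle 4: W1.I1
cycle 5: W1.I2
cycle 6: W2.I0
cycle 7: W2.I1
cycle 8: W2.I2
cycle 9: W3.I0
cycle 10: W3.I1
cycle 11: idle
cycle 12: W3.I2
cycle 13: W3.I3
cycle 14: W3.I4
cycle 15: W3.I5

Answer: 16 cycles, utilization 15/16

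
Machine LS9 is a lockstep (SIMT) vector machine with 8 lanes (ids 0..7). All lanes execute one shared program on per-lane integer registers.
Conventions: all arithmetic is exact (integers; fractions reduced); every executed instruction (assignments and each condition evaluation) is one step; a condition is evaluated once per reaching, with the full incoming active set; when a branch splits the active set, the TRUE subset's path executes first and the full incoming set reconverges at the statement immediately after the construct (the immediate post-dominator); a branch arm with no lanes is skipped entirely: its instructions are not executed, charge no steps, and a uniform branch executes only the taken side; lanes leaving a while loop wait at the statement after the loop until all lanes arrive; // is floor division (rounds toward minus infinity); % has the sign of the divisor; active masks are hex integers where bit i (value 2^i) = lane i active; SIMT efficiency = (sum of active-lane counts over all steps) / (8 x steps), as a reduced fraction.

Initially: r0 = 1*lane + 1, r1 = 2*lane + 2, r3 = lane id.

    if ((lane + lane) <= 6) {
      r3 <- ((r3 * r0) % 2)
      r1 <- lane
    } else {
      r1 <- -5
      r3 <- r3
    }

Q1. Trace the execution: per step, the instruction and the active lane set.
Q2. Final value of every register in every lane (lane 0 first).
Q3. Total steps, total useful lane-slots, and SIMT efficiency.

step 0: eval ((lane + lane) <= 6)    0xff
step 1: r3 <- ((r3 * r0) % 2)        0x0f
step 2: r1 <- lane                   0x0f
step 3: r1 <- -5                     0xf0
step 4: r3 <- r3                     0xf0

Answer: 5 steps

r0: 1,2,3,4,5,6,7,8
r1: 0,1,2,3,-5,-5,-5,-5
r3: 0,0,0,0,4,5,6,7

steps = 5; useful = 24; efficiency = 24/40 = 3/5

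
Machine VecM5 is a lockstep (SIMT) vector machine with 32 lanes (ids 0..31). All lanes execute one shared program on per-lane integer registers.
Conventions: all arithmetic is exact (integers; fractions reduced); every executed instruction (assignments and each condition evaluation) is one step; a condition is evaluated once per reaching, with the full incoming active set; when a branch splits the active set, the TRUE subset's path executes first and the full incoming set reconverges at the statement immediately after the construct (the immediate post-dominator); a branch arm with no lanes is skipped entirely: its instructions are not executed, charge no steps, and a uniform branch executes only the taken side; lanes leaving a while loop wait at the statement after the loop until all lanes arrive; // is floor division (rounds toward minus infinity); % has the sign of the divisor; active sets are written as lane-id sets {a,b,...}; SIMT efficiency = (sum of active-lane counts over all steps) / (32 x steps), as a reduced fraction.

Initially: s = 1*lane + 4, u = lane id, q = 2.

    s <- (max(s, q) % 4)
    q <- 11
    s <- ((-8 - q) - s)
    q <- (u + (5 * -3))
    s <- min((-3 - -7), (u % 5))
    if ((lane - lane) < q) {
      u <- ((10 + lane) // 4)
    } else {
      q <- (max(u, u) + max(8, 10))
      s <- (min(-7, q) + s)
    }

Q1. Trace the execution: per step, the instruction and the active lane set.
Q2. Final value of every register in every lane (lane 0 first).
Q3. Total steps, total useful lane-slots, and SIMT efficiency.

step 0: s <- (max(s, q) % 4)         {0,1,2,3,4,5,6,7,8,9,10,11,12,13,14,15,16,17,18,19,20,21,22,23,24,25,26,27,28,29,30,31}
step 1: q <- 11                      {0,1,2,3,4,5,6,7,8,9,10,11,12,13,14,15,16,17,18,19,20,21,22,23,24,25,26,27,28,29,30,31}
step 2: s <- ((-8 - q) - s)          {0,1,2,3,4,5,6,7,8,9,10,11,12,13,14,15,16,17,18,19,20,21,22,23,24,25,26,27,28,29,30,31}
step 3: q <- (u + (5 * -3))          {0,1,2,3,4,5,6,7,8,9,10,11,12,13,14,15,16,17,18,19,20,21,22,23,24,25,26,27,28,29,30,31}
step 4: s <- min((-3 - -7), (u % 5)) {0,1,2,3,4,5,6,7,8,9,10,11,12,13,14,15,16,17,18,19,20,21,22,23,24,25,26,27,28,29,30,31}
step 5: eval ((lane - lane) < q)     {0,1,2,3,4,5,6,7,8,9,10,11,12,13,14,15,16,17,18,19,20,21,22,23,24,25,26,27,28,29,30,31}
step 6: u <- ((10 + lane) // 4)      {16,17,18,19,20,21,22,23,24,25,26,27,28,29,30,31}
step 7: q <- (max(u, u) + max(8, 10)) {0,1,2,3,4,5,6,7,8,9,10,11,12,13,14,15}
step 8: s <- (min(-7, q) + s)        {0,1,2,3,4,5,6,7,8,9,10,11,12,13,14,15}

Answer: 9 steps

s: -7,-6,-5,-4,-3,-7,-6,-5,-4,-3,-7,-6,-5,-4,-3,-7,1,2,3,4,0,1,2,3,4,0,1,2,3,4,0,1
u: 0,1,2,3,4,5,6,7,8,9,10,11,12,13,14,15,6,6,7,7,7,7,8,8,8,8,9,9,9,9,10,10
q: 10,11,12,13,14,15,16,17,18,19,20,21,22,23,24,25,1,2,3,4,5,6,7,8,9,10,11,12,13,14,15,16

steps = 9; useful = 240; efficiency = 240/288 = 5/6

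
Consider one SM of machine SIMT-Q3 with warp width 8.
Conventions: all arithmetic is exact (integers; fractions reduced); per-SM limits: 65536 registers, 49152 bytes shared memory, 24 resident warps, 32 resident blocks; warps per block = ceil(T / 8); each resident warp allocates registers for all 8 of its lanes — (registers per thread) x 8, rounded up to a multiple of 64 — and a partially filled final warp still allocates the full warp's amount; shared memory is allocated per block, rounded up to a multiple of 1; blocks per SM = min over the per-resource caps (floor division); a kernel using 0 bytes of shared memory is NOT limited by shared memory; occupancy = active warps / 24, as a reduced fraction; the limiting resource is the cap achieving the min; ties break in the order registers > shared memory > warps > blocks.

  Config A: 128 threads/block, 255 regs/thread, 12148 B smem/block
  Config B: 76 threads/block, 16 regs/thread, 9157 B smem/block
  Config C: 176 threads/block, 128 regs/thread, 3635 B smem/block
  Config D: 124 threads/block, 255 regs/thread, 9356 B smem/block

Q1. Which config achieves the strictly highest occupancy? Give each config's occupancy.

occupancies: A 2/3, B 5/6, C 11/12, D 2/3

Answer: C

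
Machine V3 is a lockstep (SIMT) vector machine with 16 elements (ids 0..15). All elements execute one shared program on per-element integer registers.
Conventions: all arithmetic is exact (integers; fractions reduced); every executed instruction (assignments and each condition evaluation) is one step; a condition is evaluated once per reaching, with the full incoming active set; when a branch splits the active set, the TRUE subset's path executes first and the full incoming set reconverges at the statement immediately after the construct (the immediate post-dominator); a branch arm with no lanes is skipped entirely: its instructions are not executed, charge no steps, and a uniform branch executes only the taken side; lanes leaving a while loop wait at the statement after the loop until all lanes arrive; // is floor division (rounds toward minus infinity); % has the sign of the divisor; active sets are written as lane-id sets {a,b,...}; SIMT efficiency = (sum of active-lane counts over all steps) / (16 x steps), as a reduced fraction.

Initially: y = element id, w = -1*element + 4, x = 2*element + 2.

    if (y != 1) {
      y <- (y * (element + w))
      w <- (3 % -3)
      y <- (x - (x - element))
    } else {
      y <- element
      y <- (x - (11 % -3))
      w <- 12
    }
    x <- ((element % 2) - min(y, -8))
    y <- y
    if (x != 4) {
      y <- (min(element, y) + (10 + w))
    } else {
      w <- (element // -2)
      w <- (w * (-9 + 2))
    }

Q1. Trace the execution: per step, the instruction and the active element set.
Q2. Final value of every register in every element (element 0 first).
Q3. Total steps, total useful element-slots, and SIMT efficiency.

step 0: eval (y != 1)                {0,1,2,3,4,5,6,7,8,9,10,11,12,13,14,15}
step 1: y <- (y * (element + w))     {0,2,3,4,5,6,7,8,9,10,11,12,13,14,15}
step 2: w <- (3 % -3)                {0,2,3,4,5,6,7,8,9,10,11,12,13,14,15}
step 3: y <- (x - (x - element))     {0,2,3,4,5,6,7,8,9,10,11,12,13,14,15}
step 4: y <- element                 {1}
step 5: y <- (x - (11 % -3))         {1}
step 6: w <- 12                      {1}
step 7: x <- ((element % 2) - min(y, -8)) {0,1,2,3,4,5,6,7,8,9,10,11,12,13,14,15}
step 8: y <- y                       {0,1,2,3,4,5,6,7,8,9,10,11,12,13,14,15}
step 9: eval (x != 4)                {0,1,2,3,4,5,6,7,8,9,10,11,12,13,14,15}
step 10: y <- (min(element, y) + (10 + w)) {0,1,2,3,4,5,6,7,8,9,10,11,12,13,14,15}

Answer: 11 steps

y: 10,23,12,13,14,15,16,17,18,19,20,21,22,23,24,25
w: 0,12,0,0,0,0,0,0,0,0,0,0,0,0,0,0
x: 8,9,8,9,8,9,8,9,8,9,8,9,8,9,8,9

steps = 11; useful = 128; efficiency = 128/176 = 8/11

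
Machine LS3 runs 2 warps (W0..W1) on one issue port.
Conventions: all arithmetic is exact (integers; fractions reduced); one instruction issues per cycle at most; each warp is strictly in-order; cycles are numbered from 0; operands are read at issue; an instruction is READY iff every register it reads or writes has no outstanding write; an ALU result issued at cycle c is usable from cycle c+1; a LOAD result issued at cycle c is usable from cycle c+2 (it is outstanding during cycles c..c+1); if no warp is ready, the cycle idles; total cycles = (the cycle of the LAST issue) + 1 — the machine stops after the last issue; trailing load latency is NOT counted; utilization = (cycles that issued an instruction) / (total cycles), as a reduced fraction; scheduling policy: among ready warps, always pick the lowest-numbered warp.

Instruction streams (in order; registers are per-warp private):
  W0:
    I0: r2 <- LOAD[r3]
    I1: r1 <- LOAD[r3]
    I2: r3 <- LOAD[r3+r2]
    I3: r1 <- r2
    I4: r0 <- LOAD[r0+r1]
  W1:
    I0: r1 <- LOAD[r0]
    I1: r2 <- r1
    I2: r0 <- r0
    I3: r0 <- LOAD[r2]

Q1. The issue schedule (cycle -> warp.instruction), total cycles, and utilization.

cycle 0: W0.I0
cycle 1: W0.I1
cycle 2: W0.I2
cycle 3: W0.I3
cycle 4: W0.I4
cycle 5: W1.I0
cycle 6: idle
cycle 7: W1.I1
cycle 8: W1.I2
cycle 9: W1.I3

Answer: 10 cycles, utilization 9/10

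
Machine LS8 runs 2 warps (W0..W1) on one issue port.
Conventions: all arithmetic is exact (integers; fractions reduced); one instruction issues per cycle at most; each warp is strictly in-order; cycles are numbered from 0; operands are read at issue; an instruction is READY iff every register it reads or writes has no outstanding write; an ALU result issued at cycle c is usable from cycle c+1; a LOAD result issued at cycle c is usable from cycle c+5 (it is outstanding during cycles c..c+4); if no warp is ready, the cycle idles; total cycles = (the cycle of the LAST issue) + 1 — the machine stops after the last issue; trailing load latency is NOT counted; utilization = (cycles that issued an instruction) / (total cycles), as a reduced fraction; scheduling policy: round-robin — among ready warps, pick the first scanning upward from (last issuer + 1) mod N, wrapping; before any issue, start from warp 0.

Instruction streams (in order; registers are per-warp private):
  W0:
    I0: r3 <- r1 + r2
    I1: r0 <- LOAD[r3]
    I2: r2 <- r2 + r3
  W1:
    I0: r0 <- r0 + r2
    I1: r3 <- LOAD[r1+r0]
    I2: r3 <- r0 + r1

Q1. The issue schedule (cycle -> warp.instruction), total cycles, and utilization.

cycle 0: W0.I0
cycle 1: W1.I0
cycle 2: W0.I1
cycle 3: W1.I1
cycle 4: W0.I2
cycle 5: idle
cycle 6: idle
cycle 7: idle
cycle 8: W1.I2

Answer: 9 cycles, utilization 2/3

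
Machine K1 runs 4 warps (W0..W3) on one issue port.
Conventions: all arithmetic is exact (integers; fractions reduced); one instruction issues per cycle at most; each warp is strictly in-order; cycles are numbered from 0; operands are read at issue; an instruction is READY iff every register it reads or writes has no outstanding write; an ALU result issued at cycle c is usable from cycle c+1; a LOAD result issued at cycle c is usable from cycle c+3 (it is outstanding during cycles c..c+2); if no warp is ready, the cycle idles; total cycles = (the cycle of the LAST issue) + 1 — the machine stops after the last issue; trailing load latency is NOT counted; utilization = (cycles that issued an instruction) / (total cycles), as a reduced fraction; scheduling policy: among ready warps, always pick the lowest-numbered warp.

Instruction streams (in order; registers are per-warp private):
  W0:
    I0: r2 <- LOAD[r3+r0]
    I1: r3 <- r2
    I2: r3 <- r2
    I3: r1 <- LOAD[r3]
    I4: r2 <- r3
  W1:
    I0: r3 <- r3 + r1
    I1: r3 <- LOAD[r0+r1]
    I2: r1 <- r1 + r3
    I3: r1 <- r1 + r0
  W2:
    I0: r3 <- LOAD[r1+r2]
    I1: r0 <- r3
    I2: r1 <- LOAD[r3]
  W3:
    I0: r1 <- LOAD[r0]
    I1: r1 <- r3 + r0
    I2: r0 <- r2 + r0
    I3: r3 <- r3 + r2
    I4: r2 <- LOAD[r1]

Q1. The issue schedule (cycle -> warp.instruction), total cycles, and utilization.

cycle 0: W0.I0
cycle 1: W1.I0
cycle 2: W1.I1
cycle 3: W0.I1
cycle 4: W0.I2
cycle 5: W0.I3
cycle 6: W0.I4
cycle 7: W1.I2
cycle 8: W1.I3
cycle 9: W2.I0
cycle 10: W3.I0
cycle 11: idle
cycle 12: W2.I1
cycle 13: W2.I2
cycle 14: W3.I1
cycle 15: W3.I2
cycle 16: W3.I3
cycle 17: W3.I4

Answer: 18 cycles, utilization 17/18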